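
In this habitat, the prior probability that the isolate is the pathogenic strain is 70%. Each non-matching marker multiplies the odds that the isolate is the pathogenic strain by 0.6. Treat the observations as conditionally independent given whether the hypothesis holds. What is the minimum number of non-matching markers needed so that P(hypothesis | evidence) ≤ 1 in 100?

Prior odds = 0.7/0.3 = 7/3.
Likelihood ratio per non-matching marker = 0.6.
Target odds: 0.01 ÷ 0.99 = 1/99.
Require 0.6ⁿ ≤ 1/99 ÷ (7/3) = 1/231.
0.6¹⁰ = 59049/9765625 is still above 1/231 but 0.6¹¹ = 177147/48828125 is at or below it, so n = 11.

11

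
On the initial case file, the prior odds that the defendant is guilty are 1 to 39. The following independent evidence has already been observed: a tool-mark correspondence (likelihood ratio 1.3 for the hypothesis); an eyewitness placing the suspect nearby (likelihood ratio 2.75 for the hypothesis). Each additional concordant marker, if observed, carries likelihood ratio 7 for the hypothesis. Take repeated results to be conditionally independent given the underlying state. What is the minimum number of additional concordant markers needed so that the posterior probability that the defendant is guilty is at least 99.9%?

5

Prior odds = 1/39.
Combined Bayes factor of the evidence already in hand = 1.3 × 2.75 = 3.575.
Odds after that evidence = (1/39) × 3.575 = 11/120.
Target odds = 0.999/0.001 = 999.
Need 7ⁿ ≥ 999 ÷ (11/120) = 119880/11.
7⁴ = 2401 falls short of 119880/11 but 7⁵ = 16807 reaches it, so n = 5.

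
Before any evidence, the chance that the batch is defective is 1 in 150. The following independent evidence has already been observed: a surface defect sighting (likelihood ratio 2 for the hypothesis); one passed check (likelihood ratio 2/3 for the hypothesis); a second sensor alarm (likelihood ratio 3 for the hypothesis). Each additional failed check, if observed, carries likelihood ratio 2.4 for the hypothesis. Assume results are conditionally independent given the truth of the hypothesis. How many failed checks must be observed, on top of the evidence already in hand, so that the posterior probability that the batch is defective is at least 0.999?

13

Prior odds = (1/150)/(149/150) = 1/149.
Combined Bayes factor of the evidence already in hand = 2 × (2/3) × 3 = 4.
Odds after that evidence = (1/149) × 4 = 4/149.
Target odds = 0.999/0.001 = 999.
Need 2.4ⁿ ≥ 999 ÷ (4/149) = 37212.75.
2.4¹² ≈36520.3 falls short of 37212.75 but 2.4¹³ ≈87648.8 reaches it, so n = 13.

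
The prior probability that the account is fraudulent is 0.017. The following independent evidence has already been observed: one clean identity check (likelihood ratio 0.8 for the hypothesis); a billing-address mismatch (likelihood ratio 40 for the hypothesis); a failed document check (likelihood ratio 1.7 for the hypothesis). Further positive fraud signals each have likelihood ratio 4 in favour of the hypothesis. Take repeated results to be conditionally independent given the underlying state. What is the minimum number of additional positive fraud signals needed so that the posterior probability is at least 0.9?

Prior odds = 0.017/0.983 = 17/983.
Combined Bayes factor of the evidence already in hand = 0.8 × 40 × 1.7 = 54.4.
Odds after that evidence = (17/983) × 54.4 = 4624/4915.
Target odds = 0.9/0.1 = 9.
Need 4ⁿ ≥ 9 ÷ (4624/4915) = 44235/4624.
4¹ = 4 falls short of 44235/4624 but 4² = 16 reaches it, so n = 2.

2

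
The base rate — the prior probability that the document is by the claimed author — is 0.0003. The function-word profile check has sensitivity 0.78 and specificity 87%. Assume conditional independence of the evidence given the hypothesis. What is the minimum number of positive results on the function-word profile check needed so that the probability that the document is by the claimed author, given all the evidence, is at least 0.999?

Prior odds = 0.0003/0.9997 = 3/9997.
False-positive rate = 1 − 0.87 = 0.13; likelihood ratio of a positive = 0.78/0.13 = 6.
Target posterior odds = 0.999/0.001 = 999.
Require 6ⁿ ≥ 999 ÷ (3/9997) = 3329001.
6⁸ = 1679616 falls short of 3329001 but 6⁹ = 10077696 reaches it, so n = 9.

9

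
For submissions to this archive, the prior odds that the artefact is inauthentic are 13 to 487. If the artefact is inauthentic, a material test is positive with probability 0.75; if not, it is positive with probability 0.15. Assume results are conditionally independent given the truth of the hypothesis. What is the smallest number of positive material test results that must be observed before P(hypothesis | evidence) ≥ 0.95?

Prior odds = 13/487.
Likelihood ratio of a positive = 0.75/0.15 = 5.
Target odds: 0.95 ÷ 0.05 = 19.
Require 5ⁿ ≥ 19 ÷ (13/487) = 9253/13.
5⁴ = 625 falls short of 9253/13 but 5⁵ = 3125 reaches it, so n = 5.

5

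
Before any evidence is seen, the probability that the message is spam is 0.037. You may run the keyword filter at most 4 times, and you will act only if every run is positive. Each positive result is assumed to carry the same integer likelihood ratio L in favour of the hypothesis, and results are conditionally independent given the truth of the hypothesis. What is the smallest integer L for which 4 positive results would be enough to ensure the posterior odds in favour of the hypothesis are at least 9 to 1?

Prior odds = 0.037/0.963 = 37/963.
Target odds = 9.
Need L⁴ ≥ 9 ÷ (37/963) = 8667/37.
3⁴ = 81 < 8667/37 ≤ 256 = 4⁴, so L = 4.

4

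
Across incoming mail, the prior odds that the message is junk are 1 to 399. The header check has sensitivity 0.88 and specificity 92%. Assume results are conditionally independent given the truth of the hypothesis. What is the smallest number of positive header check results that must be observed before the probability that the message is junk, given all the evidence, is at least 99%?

5

Prior odds = 1/399.
False-positive rate = 1 − 0.92 = 0.08; likelihood ratio of a positive = 0.88/0.08 = 11.
Target posterior odds = 0.99/0.01 = 99.
Require 11ⁿ ≥ 99 ÷ (1/399) = 39501.
11⁴ = 14641 falls short of 39501 but 11⁵ = 161051 reaches it, so n = 5.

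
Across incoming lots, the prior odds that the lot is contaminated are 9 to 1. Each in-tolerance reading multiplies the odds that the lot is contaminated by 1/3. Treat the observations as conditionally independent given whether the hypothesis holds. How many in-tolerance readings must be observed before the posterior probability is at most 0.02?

Prior odds = 9.
Likelihood ratio per in-tolerance reading = 1/3.
Target posterior odds = 0.02/0.98 = 1/49.
Need 9 × (1/3)ⁿ ≤ 1/49, i.e. (1/3)ⁿ ≤ 1/441.
(1/3)⁵ = 1/243 is still above 1/441 but (1/3)⁶ = 1/729 is at or below it, so n = 6.

6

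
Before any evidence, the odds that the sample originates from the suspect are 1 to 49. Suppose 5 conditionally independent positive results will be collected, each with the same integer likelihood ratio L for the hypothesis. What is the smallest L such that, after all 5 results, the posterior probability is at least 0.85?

4

Prior odds = 1/49.
Target odds = 0.85/0.15 = 17/3.
Need L⁵ ≥ 17/3 ÷ (1/49) = 833/3.
3⁵ = 243 < 833/3 ≤ 1024 = 4⁵, so L = 4.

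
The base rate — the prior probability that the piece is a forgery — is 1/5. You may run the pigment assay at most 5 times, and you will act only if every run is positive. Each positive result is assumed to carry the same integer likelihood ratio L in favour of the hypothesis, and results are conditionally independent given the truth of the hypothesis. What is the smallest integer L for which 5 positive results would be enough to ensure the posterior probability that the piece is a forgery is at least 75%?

Prior odds = 0.2/0.8 = 0.25.
Target odds = 0.75/0.25 = 3.
Need L⁵ ≥ 3 ÷ 0.25 = 12.
1⁵ = 1 < 12 ≤ 32 = 2⁵, so L = 2.

2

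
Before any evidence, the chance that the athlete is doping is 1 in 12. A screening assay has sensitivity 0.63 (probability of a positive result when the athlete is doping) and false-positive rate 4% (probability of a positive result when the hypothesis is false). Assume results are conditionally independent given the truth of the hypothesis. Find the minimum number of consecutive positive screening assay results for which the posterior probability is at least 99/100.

Prior odds = (1/12)/(11/12) = 1/11.
Likelihood ratio of a positive result = 0.63/0.04 = 15.75.
Target posterior odds = 0.99/0.01 = 99.
Need (1/11) × 15.75ⁿ ≥ 99, i.e. 15.75ⁿ ≥ 1089.
15.75² = 248.0625 falls short of 1089 but 15.75³ = 3906.984375 reaches it, so n = 3.

3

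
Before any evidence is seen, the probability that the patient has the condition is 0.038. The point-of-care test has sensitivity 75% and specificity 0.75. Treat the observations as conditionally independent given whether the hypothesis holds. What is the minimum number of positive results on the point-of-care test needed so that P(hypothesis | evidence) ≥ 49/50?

7

Prior odds = 0.038/0.962 = 19/481.
False-positive rate = 1 − 0.75 = 0.25; likelihood ratio of a positive = 0.75/0.25 = 3.
Target posterior odds = 0.98/0.02 = 49.
Need (19/481) × 3ⁿ ≥ 49, i.e. 3ⁿ ≥ 23569/19.
3⁶ = 729 falls short of 23569/19 but 3⁷ = 2187 reaches it, so n = 7.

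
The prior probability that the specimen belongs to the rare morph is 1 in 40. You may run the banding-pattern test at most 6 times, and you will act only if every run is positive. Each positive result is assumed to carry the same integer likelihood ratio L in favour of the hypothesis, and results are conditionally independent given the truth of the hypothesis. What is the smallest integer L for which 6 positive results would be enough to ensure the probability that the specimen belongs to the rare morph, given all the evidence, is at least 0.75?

Prior odds = 0.025/0.975 = 1/39.
Target odds = 0.75/0.25 = 3.
Need L⁶ ≥ 3 ÷ (1/39) = 117.
2⁶ = 64 < 117 ≤ 729 = 3⁶, so L = 3.

3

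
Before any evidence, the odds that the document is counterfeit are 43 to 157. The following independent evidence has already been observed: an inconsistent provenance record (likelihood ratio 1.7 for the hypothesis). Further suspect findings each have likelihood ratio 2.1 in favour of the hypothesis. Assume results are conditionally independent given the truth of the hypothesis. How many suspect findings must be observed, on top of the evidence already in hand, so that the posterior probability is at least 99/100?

8

Prior odds = 43/157.
Bayes factor of the evidence already in hand = 1.7.
Odds after that evidence = (43/157) × 1.7 = 731/1570.
Target odds = 0.99/0.01 = 99.
Need 2.1ⁿ ≥ 99 ÷ (731/1570) = 155430/731.
2.1⁷ ≈180.109 falls short of 155430/731 but 2.1⁸ ≈378.229 reaches it, so n = 8.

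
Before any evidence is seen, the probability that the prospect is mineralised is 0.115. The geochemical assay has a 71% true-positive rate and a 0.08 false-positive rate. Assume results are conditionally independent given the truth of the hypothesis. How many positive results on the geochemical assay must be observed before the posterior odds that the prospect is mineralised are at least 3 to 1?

2

Prior odds: 0.115 ÷ 0.885 = 23/177.
Likelihood ratio of a positive result = 0.71/0.08 = 8.875.
Target odds = 3.
Require 8.875ⁿ ≥ 3 ÷ (23/177) = 531/23.
8.875¹ = 8.875 falls short of 531/23 but 8.875² = 78.765625 reaches it, so n = 2.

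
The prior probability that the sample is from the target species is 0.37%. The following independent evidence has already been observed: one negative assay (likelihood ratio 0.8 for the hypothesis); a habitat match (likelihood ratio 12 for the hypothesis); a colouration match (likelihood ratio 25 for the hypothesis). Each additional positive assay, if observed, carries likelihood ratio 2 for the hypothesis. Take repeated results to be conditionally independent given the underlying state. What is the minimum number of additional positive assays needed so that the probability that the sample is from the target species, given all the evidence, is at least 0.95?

5

Prior odds = 0.0037/0.9963 = 37/9963.
Combined Bayes factor of the evidence already in hand = 0.8 × 12 × 25 = 240.
Odds after that evidence = (37/9963) × 240 = 2960/3321.
Target odds = 0.95/0.05 = 19.
Need 2ⁿ ≥ 19 ÷ (2960/3321) = 63099/2960.
2⁴ = 16 falls short of 63099/2960 but 2⁵ = 32 reaches it, so n = 5.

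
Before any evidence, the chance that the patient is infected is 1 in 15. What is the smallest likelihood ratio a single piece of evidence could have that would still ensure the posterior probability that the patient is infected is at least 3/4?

Prior odds = (1/15)/(14/15) = 1/14.
Target odds = 0.75/0.25 = 3.
Required Bayes factor = 3 ÷ (1/14) = 42.

42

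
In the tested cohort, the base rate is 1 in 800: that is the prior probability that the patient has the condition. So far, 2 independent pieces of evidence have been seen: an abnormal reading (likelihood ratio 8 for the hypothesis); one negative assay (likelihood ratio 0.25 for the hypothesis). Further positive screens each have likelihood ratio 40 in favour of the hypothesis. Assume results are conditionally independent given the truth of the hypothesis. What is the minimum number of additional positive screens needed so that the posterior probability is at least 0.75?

2

Prior odds = 0.00125/0.99875 = 1/799.
Combined Bayes factor of the evidence already in hand = 8 × 0.25 = 2.
Odds after that evidence = (1/799) × 2 = 2/799.
Target odds = 0.75/0.25 = 3.
Need 40ⁿ ≥ 3 ÷ (2/799) = 1198.5.
40¹ = 40 falls short of 1198.5 but 40² = 1600 reaches it, so n = 2.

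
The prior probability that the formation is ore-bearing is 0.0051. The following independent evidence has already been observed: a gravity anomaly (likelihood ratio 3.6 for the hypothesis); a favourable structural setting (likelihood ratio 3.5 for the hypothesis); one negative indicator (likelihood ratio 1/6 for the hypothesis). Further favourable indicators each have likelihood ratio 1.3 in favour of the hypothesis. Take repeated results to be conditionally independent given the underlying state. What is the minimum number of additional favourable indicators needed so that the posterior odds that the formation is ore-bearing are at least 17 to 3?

24

Prior odds = 0.0051/0.9949 = 51/9949.
Combined Bayes factor of the evidence already in hand = 3.6 × 3.5 × (1/6) = 2.1.
Odds after that evidence = (51/9949) × 2.1 = 1071/99490.
Target odds = 17/3.
Need 1.3ⁿ ≥ 17/3 ÷ (1071/99490) = 99490/189.
1.3²³ ≈417.539 falls short of 99490/189 but 1.3²⁴ ≈542.801 reaches it, so n = 24.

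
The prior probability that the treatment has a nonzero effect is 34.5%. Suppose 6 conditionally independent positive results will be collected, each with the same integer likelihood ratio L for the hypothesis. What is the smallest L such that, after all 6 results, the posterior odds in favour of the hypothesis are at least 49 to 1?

3

Prior odds = 0.345/0.655 = 69/131.
Target odds = 49.
Need L⁶ ≥ 49 ÷ (69/131) = 6419/69.
2⁶ = 64 < 6419/69 ≤ 729 = 3⁶, so L = 3.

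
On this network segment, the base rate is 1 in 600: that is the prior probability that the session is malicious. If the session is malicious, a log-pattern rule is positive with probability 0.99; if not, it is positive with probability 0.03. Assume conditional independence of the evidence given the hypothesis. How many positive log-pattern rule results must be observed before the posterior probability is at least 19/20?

Prior odds = (1/600)/(599/600) = 1/599.
Likelihood ratio of a positive = 0.99/0.03 = 33.
Target odds: 0.95 ÷ 0.05 = 19.
Require 33ⁿ ≥ 19 ÷ (1/599) = 11381.
33² = 1089 falls short of 11381 but 33³ = 35937 reaches it, so n = 3.

3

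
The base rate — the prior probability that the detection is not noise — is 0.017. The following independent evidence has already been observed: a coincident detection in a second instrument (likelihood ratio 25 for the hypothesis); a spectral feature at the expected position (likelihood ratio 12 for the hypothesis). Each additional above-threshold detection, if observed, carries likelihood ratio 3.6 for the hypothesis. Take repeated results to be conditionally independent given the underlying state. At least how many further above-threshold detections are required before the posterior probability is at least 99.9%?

5

Prior odds = 0.017/0.983 = 17/983.
Combined Bayes factor of the evidence already in hand = 25 × 12 = 300.
Odds after that evidence = (17/983) × 300 = 5100/983.
Target odds = 0.999/0.001 = 999.
Need 3.6ⁿ ≥ 999 ÷ (5100/983) = 327339/1700.
3.6⁴ = 167.9616 falls short of 327339/1700 but 3.6⁵ = 604.66176 reaches it, so n = 5.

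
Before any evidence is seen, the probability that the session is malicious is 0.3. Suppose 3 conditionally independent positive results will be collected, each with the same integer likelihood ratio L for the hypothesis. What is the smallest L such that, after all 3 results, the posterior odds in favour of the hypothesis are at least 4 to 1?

3

Prior odds = 0.3/0.7 = 3/7.
Target odds = 4.
Need L³ ≥ 4 ÷ (3/7) = 28/3.
2³ = 8 < 28/3 ≤ 27 = 3³, so L = 3.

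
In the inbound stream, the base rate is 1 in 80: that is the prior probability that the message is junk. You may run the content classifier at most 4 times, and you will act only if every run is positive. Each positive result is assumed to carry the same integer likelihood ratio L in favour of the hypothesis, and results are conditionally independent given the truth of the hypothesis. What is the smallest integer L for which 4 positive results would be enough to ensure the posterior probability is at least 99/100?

Prior odds = 0.0125/0.9875 = 1/79.
Target odds = 0.99/0.01 = 99.
Need L⁴ ≥ 99 ÷ (1/79) = 7821.
9⁴ = 6561 < 7821 ≤ 10000 = 10⁴, so L = 10.

10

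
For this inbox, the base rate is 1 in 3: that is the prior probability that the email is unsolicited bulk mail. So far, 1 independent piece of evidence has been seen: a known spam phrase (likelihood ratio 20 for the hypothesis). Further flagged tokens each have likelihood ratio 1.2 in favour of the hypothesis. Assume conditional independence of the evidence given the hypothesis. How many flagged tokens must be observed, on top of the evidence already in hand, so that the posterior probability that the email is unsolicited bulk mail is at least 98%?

Prior odds = (1/3)/(2/3) = 0.5.
Bayes factor of the evidence already in hand = 20.
Odds after that evidence = 0.5 × 20 = 10.
Target odds = 0.98/0.02 = 49.
Need 1.2ⁿ ≥ 49 ÷ 10 = 4.9.
1.2⁸ = 1679616/390625 falls short of 4.9 but 1.2⁹ = 10077696/1953125 reaches it, so n = 9.

9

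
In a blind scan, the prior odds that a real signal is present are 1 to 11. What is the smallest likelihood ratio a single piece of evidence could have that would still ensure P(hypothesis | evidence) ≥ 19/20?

Prior odds = 1/11.
Target odds = 0.95/0.05 = 19.
Required Bayes factor = 19 ÷ (1/11) = 209.

209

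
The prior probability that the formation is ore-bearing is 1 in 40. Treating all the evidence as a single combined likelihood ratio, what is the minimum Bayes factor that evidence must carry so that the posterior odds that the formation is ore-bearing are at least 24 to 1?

936

Prior odds = 0.025/0.975 = 1/39.
Target odds = 24.
Required Bayes factor = 24 ÷ (1/39) = 936.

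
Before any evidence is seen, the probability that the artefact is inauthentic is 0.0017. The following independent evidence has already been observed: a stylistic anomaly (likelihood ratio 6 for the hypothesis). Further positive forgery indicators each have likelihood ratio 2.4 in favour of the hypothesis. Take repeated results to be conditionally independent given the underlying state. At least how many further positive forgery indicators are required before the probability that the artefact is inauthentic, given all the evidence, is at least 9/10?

8

Prior odds = 0.0017/0.9983 = 17/9983.
Bayes factor of the evidence already in hand = 6.
Odds after that evidence = (17/9983) × 6 = 102/9983.
Target odds = 0.9/0.1 = 9.
Need 2.4ⁿ ≥ 9 ÷ (102/9983) = 29949/34.
2.4⁷ = 35831808/78125 falls short of 29949/34 but 2.4⁸ = 429981696/390625 reaches it, so n = 8.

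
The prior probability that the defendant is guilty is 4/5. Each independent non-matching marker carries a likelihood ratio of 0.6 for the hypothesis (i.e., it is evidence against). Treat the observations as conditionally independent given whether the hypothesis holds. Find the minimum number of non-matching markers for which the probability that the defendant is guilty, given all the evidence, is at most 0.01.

Prior odds = 0.8/0.2 = 4.
Likelihood ratio per non-matching marker = 0.6.
Target posterior odds = 0.01/0.99 = 1/99.
Need 4 × 0.6ⁿ ≤ 1/99, i.e. 0.6ⁿ ≤ 1/396.
0.6¹¹ = 177147/48828125 is still above 1/396 but 0.6¹² = 531441/244140625 is at or below it, so n = 12.

12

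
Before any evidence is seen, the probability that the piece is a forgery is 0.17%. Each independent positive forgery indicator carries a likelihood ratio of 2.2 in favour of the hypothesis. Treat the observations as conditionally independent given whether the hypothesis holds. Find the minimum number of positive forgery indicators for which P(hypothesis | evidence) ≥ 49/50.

14

Prior odds = 0.0017/0.9983 = 17/9983.
Likelihood ratio per positive forgery indicator = 2.2.
Target posterior odds = 0.98/0.02 = 49.
Require 2.2ⁿ ≥ 49 ÷ (17/9983) = 489167/17.
2.2¹³ ≈28281 falls short of 489167/17 but 2.2¹⁴ ≈62218.2 reaches it, so n = 14.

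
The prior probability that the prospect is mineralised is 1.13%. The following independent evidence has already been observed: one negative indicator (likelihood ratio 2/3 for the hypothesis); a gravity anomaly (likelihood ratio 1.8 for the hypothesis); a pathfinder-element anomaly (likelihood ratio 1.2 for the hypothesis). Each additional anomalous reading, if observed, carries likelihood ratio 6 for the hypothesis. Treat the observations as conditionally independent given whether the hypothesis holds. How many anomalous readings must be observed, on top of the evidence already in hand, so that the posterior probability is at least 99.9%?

7

Prior odds = 0.0113/0.9887 = 113/9887.
Combined Bayes factor of the evidence already in hand = (2/3) × 1.8 × 1.2 = 1.44.
Odds after that evidence = (113/9887) × 1.44 = 4068/247175.
Target odds = 0.999/0.001 = 999.
Need 6ⁿ ≥ 999 ÷ (4068/247175) = 27436425/452.
6⁶ = 46656 falls short of 27436425/452 but 6⁷ = 279936 reaches it, so n = 7.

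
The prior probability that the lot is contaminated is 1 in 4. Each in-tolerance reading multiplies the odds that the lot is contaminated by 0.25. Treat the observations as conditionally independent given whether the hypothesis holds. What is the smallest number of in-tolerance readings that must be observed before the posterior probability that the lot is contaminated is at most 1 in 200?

Prior odds: 0.25 ÷ 0.75 = 1/3.
Likelihood ratio per in-tolerance reading = 0.25.
Target posterior odds = 0.005/0.995 = 1/199.
Require 0.25ⁿ ≤ 1/199 ÷ (1/3) = 3/199.
0.25³ = 0.015625 is still above 3/199 but 0.25⁴ = 0.00390625 is at or below it, so n = 4.

4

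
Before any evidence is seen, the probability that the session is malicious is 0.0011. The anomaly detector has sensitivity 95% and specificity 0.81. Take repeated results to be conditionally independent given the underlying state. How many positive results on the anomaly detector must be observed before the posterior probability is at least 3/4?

5

Prior odds: 0.0011 ÷ 0.9989 = 11/9989.
False-positive rate = 1 − 0.81 = 0.19; likelihood ratio of a positive = 0.95/0.19 = 5.
Target posterior odds = 0.75/0.25 = 3.
Need (11/9989) × 5ⁿ ≥ 3, i.e. 5ⁿ ≥ 29967/11.
5⁴ = 625 falls short of 29967/11 but 5⁵ = 3125 reaches it, so n = 5.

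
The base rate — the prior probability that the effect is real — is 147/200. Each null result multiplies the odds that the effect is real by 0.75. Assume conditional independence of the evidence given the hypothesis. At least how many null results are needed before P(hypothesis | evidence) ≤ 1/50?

18

Prior odds = 0.735/0.265 = 147/53.
Likelihood ratio per null result = 0.75.
Target posterior odds = 0.02/0.98 = 1/49.
Need (147/53) × 0.75ⁿ ≤ 1/49, i.e. 0.75ⁿ ≤ 53/7203.
0.75¹⁷ ≈0.00751695 is still above 53/7203 but 0.75¹⁸ ≈0.00563771 is at or below it, so n = 18.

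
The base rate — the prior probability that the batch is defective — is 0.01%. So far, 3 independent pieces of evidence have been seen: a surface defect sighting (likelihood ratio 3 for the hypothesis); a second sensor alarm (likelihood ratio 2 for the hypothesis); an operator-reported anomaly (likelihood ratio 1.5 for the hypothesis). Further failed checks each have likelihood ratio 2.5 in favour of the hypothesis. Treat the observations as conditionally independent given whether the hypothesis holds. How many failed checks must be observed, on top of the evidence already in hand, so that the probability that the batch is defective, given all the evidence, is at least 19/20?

11

Prior odds = 0.0001/0.9999 = 1/9999.
Combined Bayes factor of the evidence already in hand = 3 × 2 × 1.5 = 9.
Odds after that evidence = (1/9999) × 9 = 1/1111.
Target odds = 0.95/0.05 = 19.
Need 2.5ⁿ ≥ 19 ÷ (1/1111) = 21109.
2.5¹⁰ = 9765625/1024 falls short of 21109 but 2.5¹¹ = 48828125/2048 reaches it, so n = 11.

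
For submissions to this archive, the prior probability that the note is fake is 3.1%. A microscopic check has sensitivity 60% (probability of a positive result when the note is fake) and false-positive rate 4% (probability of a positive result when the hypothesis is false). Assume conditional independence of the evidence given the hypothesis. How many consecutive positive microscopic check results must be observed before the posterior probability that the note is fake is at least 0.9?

Prior odds: 0.031 ÷ 0.969 = 31/969.
Likelihood ratio of a positive result = 0.6/0.04 = 15.
Target odds: 0.9 ÷ 0.1 = 9.
Need (31/969) × 15ⁿ ≥ 9, i.e. 15ⁿ ≥ 8721/31.
15² = 225 falls short of 8721/31 but 15³ = 3375 reaches it, so n = 3.

3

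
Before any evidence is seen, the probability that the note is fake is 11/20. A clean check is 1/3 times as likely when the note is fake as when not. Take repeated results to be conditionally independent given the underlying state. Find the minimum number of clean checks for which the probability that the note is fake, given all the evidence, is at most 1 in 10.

Prior odds = 0.55/0.45 = 11/9.
Likelihood ratio per clean check = 1/3.
Target odds: 0.1 ÷ 0.9 = 1/9.
Need (11/9) × (1/3)ⁿ ≤ 1/9, i.e. (1/3)ⁿ ≤ 1/11.
(1/3)² = 1/9 is still above 1/11 but (1/3)³ = 1/27 is at or below it, so n = 3.

3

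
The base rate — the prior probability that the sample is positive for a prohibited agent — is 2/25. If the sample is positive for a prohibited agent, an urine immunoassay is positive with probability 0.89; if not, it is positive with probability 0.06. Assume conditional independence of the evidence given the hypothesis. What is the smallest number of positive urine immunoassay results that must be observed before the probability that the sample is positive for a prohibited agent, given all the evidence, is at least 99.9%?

4

Prior odds: 0.08 ÷ 0.92 = 2/23.
Likelihood ratio of a positive = 0.89/0.06 = 89/6.
Target odds: 0.999 ÷ 0.001 = 999.
Need (2/23) × (89/6)ⁿ ≥ 999, i.e. (89/6)ⁿ ≥ 11488.5.
(89/6)³ = 704969/216 falls short of 11488.5 but (89/6)⁴ = 62742241/1296 reaches it, so n = 4.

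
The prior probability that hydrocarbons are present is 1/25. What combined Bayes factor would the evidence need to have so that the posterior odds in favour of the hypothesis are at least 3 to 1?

Prior odds = 0.04/0.96 = 1/24.
Target odds = 3.
Required Bayes factor = 3 ÷ (1/24) = 72.

72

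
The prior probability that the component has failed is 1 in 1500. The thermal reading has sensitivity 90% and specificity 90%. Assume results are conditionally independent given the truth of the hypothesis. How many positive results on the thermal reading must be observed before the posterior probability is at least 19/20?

Prior odds = (1/1500)/(1499/1500) = 1/1499.
False-positive rate = 1 − 0.9 = 0.1; likelihood ratio of a positive = 0.9/0.1 = 9.
Target posterior odds = 0.95/0.05 = 19.
Require 9ⁿ ≥ 19 ÷ (1/1499) = 28481.
9⁴ = 6561 falls short of 28481 but 9⁵ = 59049 reaches it, so n = 5.

5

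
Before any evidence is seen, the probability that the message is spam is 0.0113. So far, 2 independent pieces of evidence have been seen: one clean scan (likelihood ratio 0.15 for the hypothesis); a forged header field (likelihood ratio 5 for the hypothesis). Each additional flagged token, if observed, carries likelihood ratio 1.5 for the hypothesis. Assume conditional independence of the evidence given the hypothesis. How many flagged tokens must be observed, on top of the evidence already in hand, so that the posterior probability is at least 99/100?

Prior odds = 0.0113/0.9887 = 113/9887.
Combined Bayes factor of the evidence already in hand = 0.15 × 5 = 0.75.
Odds after that evidence = (113/9887) × 0.75 = 339/39548.
Target odds = 0.99/0.01 = 99.
Need 1.5ⁿ ≥ 99 ÷ (339/39548) = 1305084/113.
1.5²³ ≈11222.7 falls short of 1305084/113 but 1.5²⁴ ≈16834.1 reaches it, so n = 24.

24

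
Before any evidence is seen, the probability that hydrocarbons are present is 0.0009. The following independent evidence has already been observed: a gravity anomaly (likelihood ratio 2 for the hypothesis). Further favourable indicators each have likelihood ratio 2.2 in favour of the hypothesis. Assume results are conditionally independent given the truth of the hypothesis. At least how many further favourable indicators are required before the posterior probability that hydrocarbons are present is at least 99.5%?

Prior odds = 0.0009/0.9991 = 9/9991.
Bayes factor of the evidence already in hand = 2.
Odds after that evidence = (9/9991) × 2 = 18/9991.
Target odds = 0.995/0.005 = 199.
Need 2.2ⁿ ≥ 199 ÷ (18/9991) = 1988209/18.
2.2¹⁴ ≈62218.2 falls short of 1988209/18 but 2.2¹⁵ ≈136880 reaches it, so n = 15.

15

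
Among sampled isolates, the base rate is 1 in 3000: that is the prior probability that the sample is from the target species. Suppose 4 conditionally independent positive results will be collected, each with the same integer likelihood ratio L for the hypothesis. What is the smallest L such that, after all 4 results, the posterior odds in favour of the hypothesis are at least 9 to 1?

13

Prior odds = (1/3000)/(2999/3000) = 1/2999.
Target odds = 9.
Need L⁴ ≥ 9 ÷ (1/2999) = 26991.
12⁴ = 20736 < 26991 ≤ 28561 = 13⁴, so L = 13.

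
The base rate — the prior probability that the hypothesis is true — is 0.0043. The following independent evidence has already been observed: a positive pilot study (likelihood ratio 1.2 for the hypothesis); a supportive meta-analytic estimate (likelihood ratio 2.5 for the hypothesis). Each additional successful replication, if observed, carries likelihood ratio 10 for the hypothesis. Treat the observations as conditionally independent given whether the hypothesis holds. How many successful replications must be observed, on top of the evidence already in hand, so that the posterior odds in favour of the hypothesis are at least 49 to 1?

Prior odds = 0.0043/0.9957 = 43/9957.
Combined Bayes factor of the evidence already in hand = 1.2 × 2.5 = 3.
Odds after that evidence = (43/9957) × 3 = 43/3319.
Target odds = 49.
Need 10ⁿ ≥ 49 ÷ (43/3319) = 162631/43.
10³ = 1000 falls short of 162631/43 but 10⁴ = 10000 reaches it, so n = 4.

4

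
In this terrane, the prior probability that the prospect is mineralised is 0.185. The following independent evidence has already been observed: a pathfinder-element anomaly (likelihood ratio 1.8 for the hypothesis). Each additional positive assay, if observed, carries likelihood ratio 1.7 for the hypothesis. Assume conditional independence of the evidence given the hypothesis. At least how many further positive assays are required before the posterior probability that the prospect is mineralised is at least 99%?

11

Prior odds = 0.185/0.815 = 37/163.
Bayes factor of the evidence already in hand = 1.8.
Odds after that evidence = (37/163) × 1.8 = 333/815.
Target odds = 0.99/0.01 = 99.
Need 1.7ⁿ ≥ 99 ÷ (333/815) = 8965/37.
1.7¹⁰ ≈201.599 falls short of 8965/37 but 1.7¹¹ ≈342.719 reaches it, so n = 11.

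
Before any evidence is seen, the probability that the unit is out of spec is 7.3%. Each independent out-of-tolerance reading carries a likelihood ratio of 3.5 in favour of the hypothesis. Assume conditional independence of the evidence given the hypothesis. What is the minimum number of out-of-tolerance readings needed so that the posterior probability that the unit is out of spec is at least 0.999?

Prior odds = 0.073/0.927 = 73/927.
Likelihood ratio per out-of-tolerance reading = 3.5.
Target odds: 0.999 ÷ 0.001 = 999.
Need (73/927) × 3.5ⁿ ≥ 999, i.e. 3.5ⁿ ≥ 926073/73.
3.5⁷ = 823543/128 falls short of 926073/73 but 3.5⁸ = 5764801/256 reaches it, so n = 8.

8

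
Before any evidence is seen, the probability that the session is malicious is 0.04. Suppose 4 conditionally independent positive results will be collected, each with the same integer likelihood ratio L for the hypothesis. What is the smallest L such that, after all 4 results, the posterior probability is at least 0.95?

Prior odds = 0.04/0.96 = 1/24.
Target odds = 0.95/0.05 = 19.
Need L⁴ ≥ 19 ÷ (1/24) = 456.
4⁴ = 256 < 456 ≤ 625 = 5⁴, so L = 5.

5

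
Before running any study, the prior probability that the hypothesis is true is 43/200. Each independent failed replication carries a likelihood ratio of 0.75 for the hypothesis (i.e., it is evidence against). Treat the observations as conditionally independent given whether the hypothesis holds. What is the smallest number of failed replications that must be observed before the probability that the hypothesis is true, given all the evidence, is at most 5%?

Prior odds: 0.215 ÷ 0.785 = 43/157.
Likelihood ratio per failed replication = 0.75.
Target posterior odds = 0.05/0.95 = 1/19.
Require 0.75ⁿ ≤ 1/19 ÷ (43/157) = 157/817.
0.75⁵ = 243/1024 is still above 157/817 but 0.75⁶ = 729/4096 is at or below it, so n = 6.

6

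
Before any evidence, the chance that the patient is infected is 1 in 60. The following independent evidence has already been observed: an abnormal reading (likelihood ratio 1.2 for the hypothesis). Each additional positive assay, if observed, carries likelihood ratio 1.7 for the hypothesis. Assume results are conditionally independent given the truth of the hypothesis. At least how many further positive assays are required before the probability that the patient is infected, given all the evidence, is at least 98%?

15

Prior odds = (1/60)/(59/60) = 1/59.
Bayes factor of the evidence already in hand = 1.2.
Odds after that evidence = (1/59) × 1.2 = 6/295.
Target odds = 0.98/0.02 = 49.
Need 1.7ⁿ ≥ 49 ÷ (6/295) = 14455/6.
1.7¹⁴ ≈1683.78 falls short of 14455/6 but 1.7¹⁵ ≈2862.42 reaches it, so n = 15.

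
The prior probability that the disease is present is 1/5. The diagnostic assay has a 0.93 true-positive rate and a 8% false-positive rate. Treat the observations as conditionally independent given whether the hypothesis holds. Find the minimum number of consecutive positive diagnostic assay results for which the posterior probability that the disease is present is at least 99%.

Prior odds: 0.2 ÷ 0.8 = 0.25.
Likelihood ratio of a positive result = 0.93/0.08 = 11.625.
Target posterior odds = 0.99/0.01 = 99.
Need 0.25 × 11.625ⁿ ≥ 99, i.e. 11.625ⁿ ≥ 396.
11.625² = 135.140625 falls short of 396 but 11.625³ = 804357/512 reaches it, so n = 3.

3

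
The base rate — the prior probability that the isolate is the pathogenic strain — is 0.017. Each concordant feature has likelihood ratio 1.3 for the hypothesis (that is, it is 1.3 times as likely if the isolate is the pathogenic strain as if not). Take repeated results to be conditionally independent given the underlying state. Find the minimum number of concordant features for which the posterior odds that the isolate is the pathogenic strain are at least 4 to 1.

Prior odds: 0.017 ÷ 0.983 = 17/983.
Likelihood ratio per concordant feature = 1.3.
Target odds = 4.
Need (17/983) × 1.3ⁿ ≥ 4, i.e. 1.3ⁿ ≥ 3932/17.
1.3²⁰ ≈190.05 falls short of 3932/17 but 1.3²¹ ≈247.065 reaches it, so n = 21.

21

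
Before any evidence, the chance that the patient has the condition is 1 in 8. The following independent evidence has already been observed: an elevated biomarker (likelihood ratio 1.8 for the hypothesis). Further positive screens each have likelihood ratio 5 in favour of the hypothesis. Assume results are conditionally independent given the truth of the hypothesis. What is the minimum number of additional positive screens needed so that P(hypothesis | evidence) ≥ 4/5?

2

Prior odds = 0.125/0.875 = 1/7.
Bayes factor of the evidence already in hand = 1.8.
Odds after that evidence = (1/7) × 1.8 = 9/35.
Target odds = 0.8/0.2 = 4.
Need 5ⁿ ≥ 4 ÷ (9/35) = 140/9.
5¹ = 5 falls short of 140/9 but 5² = 25 reaches it, so n = 2.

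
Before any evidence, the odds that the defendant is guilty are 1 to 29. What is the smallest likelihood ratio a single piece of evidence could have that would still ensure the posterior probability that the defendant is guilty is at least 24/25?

Prior odds = 1/29.
Target odds = 0.96/0.04 = 24.
Required Bayes factor = 24 ÷ (1/29) = 696.

696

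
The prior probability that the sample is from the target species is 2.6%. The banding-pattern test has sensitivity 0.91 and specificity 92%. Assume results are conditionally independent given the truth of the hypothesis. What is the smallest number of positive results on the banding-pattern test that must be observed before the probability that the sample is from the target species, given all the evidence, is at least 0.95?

3

Prior odds: 0.026 ÷ 0.974 = 13/487.
False-positive rate = 1 − 0.92 = 0.08; likelihood ratio of a positive = 0.91/0.08 = 11.375.
Target posterior odds = 0.95/0.05 = 19.
Need (13/487) × 11.375ⁿ ≥ 19, i.e. 11.375ⁿ ≥ 9253/13.
11.375² = 129.390625 falls short of 9253/13 but 11.375³ = 753571/512 reaches it, so n = 3.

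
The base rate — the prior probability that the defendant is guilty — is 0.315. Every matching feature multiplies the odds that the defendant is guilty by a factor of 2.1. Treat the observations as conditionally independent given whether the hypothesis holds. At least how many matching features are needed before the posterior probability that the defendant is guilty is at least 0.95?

6

Prior odds: 0.315 ÷ 0.685 = 63/137.
Likelihood ratio per matching feature = 2.1.
Target odds: 0.95 ÷ 0.05 = 19.
Require 2.1ⁿ ≥ 19 ÷ (63/137) = 2603/63.
2.1⁵ = 4084101/100000 falls short of 2603/63 but 2.1⁶ = 85766121/1000000 reaches it, so n = 6.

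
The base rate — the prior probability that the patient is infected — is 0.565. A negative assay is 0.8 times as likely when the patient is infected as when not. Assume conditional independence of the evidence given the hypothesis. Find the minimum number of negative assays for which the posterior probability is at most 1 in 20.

15

Prior odds: 0.565 ÷ 0.435 = 113/87.
Likelihood ratio per negative assay = 0.8.
Target posterior odds = 0.05/0.95 = 1/19.
Require 0.8ⁿ ≤ 1/19 ÷ (113/87) = 87/2147.
0.8¹⁴ ≈0.0439805 is still above 87/2147 but 0.8¹⁵ ≈0.0351844 is at or below it, so n = 15.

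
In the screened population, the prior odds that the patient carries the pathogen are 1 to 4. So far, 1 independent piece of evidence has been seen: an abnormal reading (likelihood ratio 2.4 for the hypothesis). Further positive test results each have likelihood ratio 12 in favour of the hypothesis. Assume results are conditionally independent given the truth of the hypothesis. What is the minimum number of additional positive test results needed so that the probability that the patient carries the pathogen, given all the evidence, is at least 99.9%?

3

Prior odds = 0.25.
Bayes factor of the evidence already in hand = 2.4.
Odds after that evidence = 0.25 × 2.4 = 0.6.
Target odds = 0.999/0.001 = 999.
Need 12ⁿ ≥ 999 ÷ 0.6 = 1665.
12² = 144 falls short of 1665 but 12³ = 1728 reaches it, so n = 3.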